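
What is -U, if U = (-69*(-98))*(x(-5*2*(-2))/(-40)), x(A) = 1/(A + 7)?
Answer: 1127/180 ≈ 6.2611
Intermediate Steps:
x(A) = 1/(7 + A)
U = -1127/180 (U = (-69*(-98))*(1/((7 - 5*2*(-2))*(-40))) = 6762*(-1/40/(7 - 10*(-2))) = 6762*(-1/40/(7 + 20)) = 6762*(-1/40/27) = 6762*((1/27)*(-1/40)) = 6762*(-1/1080) = -1127/180 ≈ -6.2611)
-U = -1*(-1127/180) = 1127/180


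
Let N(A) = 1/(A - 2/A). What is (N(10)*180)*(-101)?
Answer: -90900/49 ≈ -1855.1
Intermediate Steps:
(N(10)*180)*(-101) = ((10/(-2 + 10²))*180)*(-101) = ((10/(-2 + 100))*180)*(-101) = ((10/98)*180)*(-101) = ((10*(1/98))*180)*(-101) = ((5/49)*180)*(-101) = (900/49)*(-101) = -90900/49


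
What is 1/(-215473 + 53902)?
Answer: -1/161571 ≈ -6.1892e-6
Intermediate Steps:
1/(-215473 + 53902) = 1/(-161571) = -1/161571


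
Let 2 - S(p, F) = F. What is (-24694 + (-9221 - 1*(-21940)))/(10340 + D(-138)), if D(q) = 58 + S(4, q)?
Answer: -25/22 ≈ -1.1364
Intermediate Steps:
S(p, F) = 2 - F
D(q) = 60 - q (D(q) = 58 + (2 - q) = 60 - q)
(-24694 + (-9221 - 1*(-21940)))/(10340 + D(-138)) = (-24694 + (-9221 - 1*(-21940)))/(10340 + (60 - 1*(-138))) = (-24694 + (-9221 + 21940))/(10340 + (60 + 138)) = (-24694 + 12719)/(10340 + 198) = -11975/10538 = -11975*1/10538 = -25/22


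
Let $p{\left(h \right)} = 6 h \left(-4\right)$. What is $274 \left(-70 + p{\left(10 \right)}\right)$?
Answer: $-84940$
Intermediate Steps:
$p{\left(h \right)} = - 24 h$
$274 \left(-70 + p{\left(10 \right)}\right) = 274 \left(-70 - 240\right) = 274 \left(-310\right) = -84940$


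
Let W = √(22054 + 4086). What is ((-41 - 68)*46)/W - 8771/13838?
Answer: -8771/13838 - 2507*√6535/6535 ≈ -31.646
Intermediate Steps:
W = 2*√6535 (W = √26140 = 2*√6535 ≈ 161.68)
((-41 - 68)*46)/W - 8771/13838 = ((-41 - 68)*46)/((2*√6535)) - 8771/13838 = (-109*46)*(√6535/13070) - 8771*1/13838 = -2507*√6535/6535 - 8771/13838 = -8771/13838 - 2507*√6535/6535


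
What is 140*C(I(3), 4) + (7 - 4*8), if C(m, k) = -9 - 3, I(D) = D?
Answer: -1705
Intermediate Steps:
C(m, k) = -12
140*C(I(3), 4) + (7 - 4*8) = 140*(-12) + (7 - 4*8) = -1680 + (7 - 32) = -1680 - 25 = -1705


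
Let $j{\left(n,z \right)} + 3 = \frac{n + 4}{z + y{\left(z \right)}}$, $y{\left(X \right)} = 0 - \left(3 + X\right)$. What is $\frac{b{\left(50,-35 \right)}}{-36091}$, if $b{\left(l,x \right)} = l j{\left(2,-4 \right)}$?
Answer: $\frac{250}{36091} \approx 0.0069269$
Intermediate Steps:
$y{\left(X \right)} = -3 - X$ ($y{\left(X \right)} = 0 - \left(3 + X\right) = -3 - X$)
$j{\left(n,z \right)} = - \frac{13}{3} - \frac{n}{3}$ ($j{\left(n,z \right)} = -3 + \frac{n + 4}{z - \left(3 + z\right)} = -3 + \frac{4 + n}{-3} = -3 + \left(4 + n\right) \left(- \frac{1}{3}\right) = -3 - \left(\frac{4}{3} + \frac{n}{3}\right) = - \frac{13}{3} - \frac{n}{3}$)
$b{\left(l,x \right)} = - 5 l$ ($b{\left(l,x \right)} = l \left(- \frac{13}{3} - \frac{2}{3}\right) = l \left(-5\right) = - 5 l$)
$\frac{b{\left(50,-35 \right)}}{-36091} = \frac{\left(-5\right) 50}{-36091} = \left(-250\right) \left(- \frac{1}{36091}\right) = \frac{250}{36091}$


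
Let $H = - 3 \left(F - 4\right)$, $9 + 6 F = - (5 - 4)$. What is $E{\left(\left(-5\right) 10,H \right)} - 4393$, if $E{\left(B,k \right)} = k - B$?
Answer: $-4326$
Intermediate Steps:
$F = - \frac{5}{3}$ ($F = - \frac{3}{2} + \frac{\left(-1\right) \left(5 - 4\right)}{6} = - \frac{3}{2} + \frac{\left(-1\right) 1}{6} = - \frac{3}{2} + \frac{1}{6} \left(-1\right) = - \frac{3}{2} - \frac{1}{6} = - \frac{5}{3} \approx -1.6667$)
$H = 17$ ($H = - 3 \left(- \frac{5}{3} - 4\right) = \left(-3\right) \left(- \frac{17}{3}\right) = 17$)
$E{\left(\left(-5\right) 10,H \right)} - 4393 = \left(17 - \left(-5\right) 10\right) - 4393 = \left(17 - -50\right) - 4393 = \left(17 + 50\right) - 4393 = 67 - 4393 = -4326$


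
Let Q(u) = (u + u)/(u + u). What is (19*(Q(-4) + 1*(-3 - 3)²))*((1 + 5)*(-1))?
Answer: -4218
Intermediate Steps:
Q(u) = 1 (Q(u) = (2*u)/((2*u)) = (2*u)*(1/(2*u)) = 1)
(19*(Q(-4) + 1*(-3 - 3)²))*((1 + 5)*(-1)) = (19*(1 + 1*(-3 - 3)²))*((1 + 5)*(-1)) = (19*(1 + 1*(-6)²))*(6*(-1)) = (19*(1 + 1*36))*(-6) = (19*(1 + 36))*(-6) = (19*37)*(-6) = 703*(-6) = -4218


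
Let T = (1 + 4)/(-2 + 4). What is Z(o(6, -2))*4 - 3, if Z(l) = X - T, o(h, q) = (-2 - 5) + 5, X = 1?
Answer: -9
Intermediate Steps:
o(h, q) = -2 (o(h, q) = -7 + 5 = -2)
T = 5/2 ≈ 2.5000
Z(l) = -3/2 (Z(l) = 1 - 1*5/2 = 1 - 5/2 = -3/2)
Z(o(6, -2))*4 - 3 = -3/2*4 - 3 = -6 - 3 = -9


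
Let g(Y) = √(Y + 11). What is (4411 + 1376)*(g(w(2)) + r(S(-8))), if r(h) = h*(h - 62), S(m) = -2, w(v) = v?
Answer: 740736 + 5787*√13 ≈ 7.6160e+5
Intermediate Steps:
g(Y) = √(11 + Y)
r(h) = h*(-62 + h)
(4411 + 1376)*(g(w(2)) + r(S(-8))) = (4411 + 1376)*(√(11 + 2) - 2*(-62 - 2)) = 5787*(√13 - 2*(-64)) = 5787*(√13 + 128) = 5787*(128 + √13) = 740736 + 5787*√13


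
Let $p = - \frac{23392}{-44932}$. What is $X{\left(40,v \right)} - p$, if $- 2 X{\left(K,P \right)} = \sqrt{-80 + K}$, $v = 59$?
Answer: $- \frac{5848}{11233} - i \sqrt{10} \approx -0.52061 - 3.1623 i$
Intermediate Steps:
$X{\left(K,P \right)} = - \frac{\sqrt{-80 + K}}{2}$
$p = \frac{5848}{11233}$ ($p = \left(-23392\right) \left(- \frac{1}{44932}\right) = \frac{5848}{11233} \approx 0.52061$)
$X{\left(40,v \right)} - p = - \frac{\sqrt{-80 + 40}}{2} - \frac{5848}{11233} = - \frac{\sqrt{-40}}{2} - \frac{5848}{11233} = - \frac{2 i \sqrt{10}}{2} - \frac{5848}{11233} = - i \sqrt{10} - \frac{5848}{11233} = - \frac{5848}{11233} - i \sqrt{10}$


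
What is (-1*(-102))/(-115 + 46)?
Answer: -34/23 ≈ -1.4783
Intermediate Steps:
(-1*(-102))/(-115 + 46) = 102/(-69) = -1/69*102 = -34/23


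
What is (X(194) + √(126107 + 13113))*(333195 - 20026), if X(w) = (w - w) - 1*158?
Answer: -49480702 + 626338*√34805 ≈ 6.7369e+7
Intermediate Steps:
X(w) = -158 (X(w) = 0 - 158 = -158)
(X(194) + √(126107 + 13113))*(333195 - 20026) = (-158 + √(126107 + 13113))*(333195 - 20026) = (-158 + √139220)*313169 = (-158 + 2*√34805)*313169 = -49480702 + 626338*√34805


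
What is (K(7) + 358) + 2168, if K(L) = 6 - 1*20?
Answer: 2512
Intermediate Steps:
K(L) = -14 (K(L) = 6 - 20 = -14)
(K(7) + 358) + 2168 = (-14 + 358) + 2168 = 344 + 2168 = 2512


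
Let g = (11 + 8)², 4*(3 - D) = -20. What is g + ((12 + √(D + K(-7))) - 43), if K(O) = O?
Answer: 331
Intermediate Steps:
D = 8 (D = 3 - ¼*(-20) = 3 + 5 = 8)
g = 361 (g = 19² = 361)
g + ((12 + √(D + K(-7))) - 43) = 361 + ((12 + √(8 - 7)) - 43) = 361 + ((12 + √1) - 43) = 361 + ((12 + 1) - 43) = 361 + (13 - 43) = 361 - 30 = 331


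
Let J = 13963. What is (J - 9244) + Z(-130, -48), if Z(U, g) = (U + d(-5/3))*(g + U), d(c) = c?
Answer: 84467/3 ≈ 28156.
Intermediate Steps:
Z(U, g) = (-5/3 + U)*(U + g) (Z(U, g) = (U - 5/3)*(g + U) = (U - 5*1/3)*(U + g) = (U - 5/3)*(U + g) = (-5/3 + U)*(U + g))
(J - 9244) + Z(-130, -48) = (13963 - 9244) + ((-130)**2 - 5/3*(-130) - 5/3*(-48) - 130*(-48)) = 4719 + (16900 + 650/3 + 80 + 6240) = 4719 + 70310/3 = 84467/3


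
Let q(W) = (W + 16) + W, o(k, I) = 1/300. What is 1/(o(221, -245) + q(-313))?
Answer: -300/182999 ≈ -0.0016394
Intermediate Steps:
o(k, I) = 1/300
q(W) = 16 + 2*W (q(W) = (16 + W) + W = 16 + 2*W)
1/(o(221, -245) + q(-313)) = 1/(1/300 + (16 + 2*(-313))) = 1/(1/300 + (16 - 626)) = 1/(1/300 - 610) = 1/(-182999/300) = -300/182999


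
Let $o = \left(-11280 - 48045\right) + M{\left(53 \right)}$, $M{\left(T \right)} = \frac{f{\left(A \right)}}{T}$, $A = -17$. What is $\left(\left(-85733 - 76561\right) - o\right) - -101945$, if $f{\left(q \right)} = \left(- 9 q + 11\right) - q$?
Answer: $- \frac{54453}{53} \approx -1027.4$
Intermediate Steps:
$f{\left(q \right)} = 11 - 10 q$ ($f{\left(q \right)} = \left(11 - 9 q\right) - q = 11 - 10 q$)
$M{\left(T \right)} = \frac{181}{T}$ ($M{\left(T \right)} = \frac{11 - -170}{T} = \frac{11 + 170}{T} = \frac{181}{T}$)
$o = - \frac{3144044}{53}$ ($o = \left(-11280 - 48045\right) + \frac{181}{53} = -59325 + 181 \cdot \frac{1}{53} = -59325 + \frac{181}{53} = - \frac{3144044}{53} \approx -59322.0$)
$\left(\left(-85733 - 76561\right) - o\right) - -101945 = \left(\left(-85733 - 76561\right) - - \frac{3144044}{53}\right) - -101945 = \left(-162294 + \frac{3144044}{53}\right) + 101945 = - \frac{5457538}{53} + 101945 = - \frac{54453}{53}$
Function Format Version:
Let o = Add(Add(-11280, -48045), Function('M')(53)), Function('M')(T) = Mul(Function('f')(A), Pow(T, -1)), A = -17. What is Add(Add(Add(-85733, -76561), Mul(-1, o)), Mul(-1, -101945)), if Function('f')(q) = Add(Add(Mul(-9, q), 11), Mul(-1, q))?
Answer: Rational(-54453, 53) ≈ -1027.4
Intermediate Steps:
Function('f')(q) = Add(11, Mul(-10, q)) (Function('f')(q) = Add(Add(11, Mul(-9, q)), Mul(-1, q)) = Add(11, Mul(-10, q)))
Function('M')(T) = Mul(181, Pow(T, -1)) (Function('M')(T) = Mul(Add(11, Mul(-10, -17)), Pow(T, -1)) = Mul(Add(11, 170), Pow(T, -1)) = Mul(181, Pow(T, -1)))
o = Rational(-3144044, 53) (o = Add(Add(-11280, -48045), Mul(181, Pow(53, -1))) = Add(-59325, Mul(181, Rational(1, 53))) = Add(-59325, Rational(181, 53)) = Rational(-3144044, 53) ≈ -59322.)
Add(Add(Add(-85733, -76561), Mul(-1, o)), Mul(-1, -101945)) = Add(Add(Add(-85733, -76561), Mul(-1, Rational(-3144044, 53))), Mul(-1, -101945)) = Add(Add(-162294, Rational(3144044, 53)), 101945) = Add(Rational(-5457538, 53), 101945) = Rational(-54453, 53)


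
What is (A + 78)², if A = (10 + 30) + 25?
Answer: 20449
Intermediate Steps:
A = 65 (A = 40 + 25 = 65)
(A + 78)² = (65 + 78)² = 143² = 20449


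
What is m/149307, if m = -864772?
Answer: -864772/149307 ≈ -5.7919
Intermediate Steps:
m/149307 = -864772/149307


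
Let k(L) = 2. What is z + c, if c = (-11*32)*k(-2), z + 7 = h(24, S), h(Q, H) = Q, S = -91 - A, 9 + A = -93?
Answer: -687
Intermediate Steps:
A = -102 (A = -9 - 93 = -102)
S = 11 (S = -91 - 1*(-102) = -91 + 102 = 11)
z = 17 (z = -7 + 24 = 17)
c = -704 (c = -11*32*2 = -352*2 = -704)
z + c = 17 - 704 = -687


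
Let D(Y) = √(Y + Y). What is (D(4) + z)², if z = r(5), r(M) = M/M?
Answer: 9 + 4*√2 ≈ 14.657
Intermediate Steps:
r(M) = 1
D(Y) = √2*√Y (D(Y) = √(2*Y) = √2*√Y)
z = 1
(D(4) + z)² = (√2*√4 + 1)² = (√2*2 + 1)² = (2*√2 + 1)² = (1 + 2*√2)²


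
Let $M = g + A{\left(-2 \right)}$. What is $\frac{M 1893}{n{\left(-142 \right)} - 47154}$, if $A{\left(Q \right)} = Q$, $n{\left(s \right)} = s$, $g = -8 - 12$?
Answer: $\frac{20823}{23648} \approx 0.88054$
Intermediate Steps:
$g = -20$ ($g = -8 - 12 = -20$)
$M = -22$ ($M = -20 - 2 = -22$)
$\frac{M 1893}{n{\left(-142 \right)} - 47154} = \frac{\left(-22\right) 1893}{-142 - 47154} = - \frac{41646}{-142 - 47154} = - \frac{41646}{-47296} = \left(-41646\right) \left(- \frac{1}{47296}\right) = \frac{20823}{23648}$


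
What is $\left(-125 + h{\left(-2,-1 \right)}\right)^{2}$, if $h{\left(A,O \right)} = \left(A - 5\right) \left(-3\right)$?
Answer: $10816$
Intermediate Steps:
$h{\left(A,O \right)} = 15 - 3 A$ ($h{\left(A,O \right)} = \left(-5 + A\right) \left(-3\right) = 15 - 3 A$)
$\left(-125 + h{\left(-2,-1 \right)}\right)^{2} = \left(-125 + \left(15 - -6\right)\right)^{2} = \left(-125 + \left(15 + 6\right)\right)^{2} = \left(-125 + 21\right)^{2} = \left(-104\right)^{2} = 10816$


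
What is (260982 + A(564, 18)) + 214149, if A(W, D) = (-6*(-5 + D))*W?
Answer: 431139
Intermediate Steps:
A(W, D) = W*(30 - 6*D) (A(W, D) = (30 - 6*D)*W = W*(30 - 6*D))
(260982 + A(564, 18)) + 214149 = (260982 + 6*564*(5 - 1*18)) + 214149 = (260982 + 6*564*(5 - 18)) + 214149 = (260982 + 6*564*(-13)) + 214149 = (260982 - 43992) + 214149 = 216990 + 214149 = 431139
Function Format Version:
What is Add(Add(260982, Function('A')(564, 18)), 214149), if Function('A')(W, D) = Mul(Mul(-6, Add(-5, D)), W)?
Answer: 431139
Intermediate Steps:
Function('A')(W, D) = Mul(W, Add(30, Mul(-6, D))) (Function('A')(W, D) = Mul(Add(30, Mul(-6, D)), W) = Mul(W, Add(30, Mul(-6, D))))
Add(Add(260982, Function('A')(564, 18)), 214149) = Add(Add(260982, Mul(6, 564, Add(5, Mul(-1, 18)))), 214149) = Add(Add(260982, Mul(6, 564, Add(5, -18))), 214149) = Add(Add(260982, Mul(6, 564, -13)), 214149) = Add(Add(260982, -43992), 214149) = Add(216990, 214149) = 431139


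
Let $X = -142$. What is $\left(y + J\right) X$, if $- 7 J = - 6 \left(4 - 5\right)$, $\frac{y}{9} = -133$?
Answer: $\frac{1190670}{7} \approx 1.701 \cdot 10^{5}$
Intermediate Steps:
$y = -1197$ ($y = 9 \left(-133\right) = -1197$)
$J = - \frac{6}{7}$ ($J = - \frac{\left(-6\right) \left(4 - 5\right)}{7} = - \frac{\left(-6\right) \left(-1\right)}{7} = \left(- \frac{1}{7}\right) 6 = - \frac{6}{7} \approx -0.85714$)
$\left(y + J\right) X = \left(-1197 - \frac{6}{7}\right) \left(-142\right) = \left(- \frac{8385}{7}\right) \left(-142\right) = \frac{1190670}{7}$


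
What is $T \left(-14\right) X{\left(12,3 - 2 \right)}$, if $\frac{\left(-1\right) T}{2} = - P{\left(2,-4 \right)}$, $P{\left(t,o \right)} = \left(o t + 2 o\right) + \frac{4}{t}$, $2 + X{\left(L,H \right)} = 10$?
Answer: $3136$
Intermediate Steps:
$X{\left(L,H \right)} = 8$ ($X{\left(L,H \right)} = -2 + 10 = 8$)
$P{\left(t,o \right)} = 2 o + \frac{4}{t} + o t$ ($P{\left(t,o \right)} = \left(2 o + o t\right) + \frac{4}{t} = 2 o + \frac{4}{t} + o t$)
$T = -28$ ($T = - 2 \left(- \frac{4 - 8 \left(2 + 2\right)}{2}\right) = - 2 \left(- \frac{4 - 8 \cdot 4}{2}\right) = - 2 \left(- \frac{4 - 32}{2}\right) = - 2 \left(- \frac{-28}{2}\right) = - 2 \left(\left(-1\right) \left(-14\right)\right) = \left(-2\right) 14 = -28$)
$T \left(-14\right) X{\left(12,3 - 2 \right)} = \left(-28\right) \left(-14\right) 8 = 392 \cdot 8 = 3136$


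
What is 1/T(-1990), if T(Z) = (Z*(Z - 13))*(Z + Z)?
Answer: -1/15864160600 ≈ -6.3035e-11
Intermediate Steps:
T(Z) = 2*Z²*(-13 + Z) (T(Z) = (Z*(-13 + Z))*(2*Z) = 2*Z²*(-13 + Z))
1/T(-1990) = 1/(2*(-1990)²*(-13 - 1990)) = 1/(2*3960100*(-2003)) = 1/(-15864160600) = -1/15864160600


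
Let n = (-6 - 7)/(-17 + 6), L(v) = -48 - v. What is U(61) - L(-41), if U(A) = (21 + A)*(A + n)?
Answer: 56165/11 ≈ 5105.9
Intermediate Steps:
n = 13/11 (n = -13/(-11) = -13*(-1/11) = 13/11 ≈ 1.1818)
U(A) = (21 + A)*(13/11 + A) (U(A) = (21 + A)*(A + 13/11) = (21 + A)*(13/11 + A))
U(61) - L(-41) = (273/11 + 61² + (244/11)*61) - (-48 - 1*(-41)) = (273/11 + 3721 + 14884/11) - (-48 + 41) = 56088/11 - 1*(-7) = 56088/11 + 7 = 56165/11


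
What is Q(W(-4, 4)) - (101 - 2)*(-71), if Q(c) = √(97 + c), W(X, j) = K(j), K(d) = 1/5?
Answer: 7029 + 9*√30/5 ≈ 7038.9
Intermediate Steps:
K(d) = ⅕
W(X, j) = ⅕
Q(W(-4, 4)) - (101 - 2)*(-71) = √(97 + ⅕) - (101 - 2)*(-71) = √(486/5) - 99*(-71) = 9*√30/5 - 1*(-7029) = 9*√30/5 + 7029 = 7029 + 9*√30/5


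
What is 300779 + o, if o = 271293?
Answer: 572072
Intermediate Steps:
300779 + o = 300779 + 271293 = 572072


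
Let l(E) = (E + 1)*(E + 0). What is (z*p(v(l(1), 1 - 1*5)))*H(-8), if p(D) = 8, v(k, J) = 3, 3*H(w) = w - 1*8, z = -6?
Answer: 256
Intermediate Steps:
l(E) = E*(1 + E) (l(E) = (1 + E)*E = E*(1 + E))
H(w) = -8/3 + w/3 (H(w) = (w - 1*8)/3 = (w - 8)/3 = (-8 + w)/3 = -8/3 + w/3)
(z*p(v(l(1), 1 - 1*5)))*H(-8) = (-6*8)*(-8/3 + (1/3)*(-8)) = -48*(-8/3 - 8/3) = -48*(-16/3) = 256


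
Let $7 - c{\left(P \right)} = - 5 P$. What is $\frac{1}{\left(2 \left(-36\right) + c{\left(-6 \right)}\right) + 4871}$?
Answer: $\frac{1}{4776} \approx 0.00020938$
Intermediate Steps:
$c{\left(P \right)} = 7 + 5 P$ ($c{\left(P \right)} = 7 - - 5 P = 7 + 5 P$)
$\frac{1}{\left(2 \left(-36\right) + c{\left(-6 \right)}\right) + 4871} = \frac{1}{\left(2 \left(-36\right) + \left(7 + 5 \left(-6\right)\right)\right) + 4871} = \frac{1}{\left(-72 + \left(7 - 30\right)\right) + 4871} = \frac{1}{\left(-72 - 23\right) + 4871} = \frac{1}{-95 + 4871} = \frac{1}{4776}$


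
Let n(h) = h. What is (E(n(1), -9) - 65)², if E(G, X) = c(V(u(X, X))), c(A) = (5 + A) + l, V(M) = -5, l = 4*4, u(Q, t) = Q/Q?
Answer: 2401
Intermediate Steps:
u(Q, t) = 1
l = 16
c(A) = 21 + A (c(A) = (5 + A) + 16 = 21 + A)
E(G, X) = 16 (E(G, X) = 21 - 5 = 16)
(E(n(1), -9) - 65)² = (16 - 65)² = (-49)² = 2401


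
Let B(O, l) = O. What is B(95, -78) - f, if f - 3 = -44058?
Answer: 44150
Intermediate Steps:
f = -44055 (f = 3 - 44058 = -44055)
B(95, -78) - f = 95 - 1*(-44055) = 95 + 44055 = 44150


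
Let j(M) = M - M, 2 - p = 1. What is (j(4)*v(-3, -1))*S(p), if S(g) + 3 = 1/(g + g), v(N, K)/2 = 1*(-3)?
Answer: 0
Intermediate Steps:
p = 1 (p = 2 - 1*1 = 2 - 1 = 1)
v(N, K) = -6 (v(N, K) = 2*(1*(-3)) = 2*(-3) = -6)
S(g) = -3 + 1/(2*g) (S(g) = -3 + 1/(g + g) = -3 + 1/(2*g))
j(M) = 0
(j(4)*v(-3, -1))*S(p) = (0*(-6))*(-3 + (1/2)/1) = 0*(-3 + (1/2)*1) = 0*(-3 + 1/2) = 0*(-5/2) = 0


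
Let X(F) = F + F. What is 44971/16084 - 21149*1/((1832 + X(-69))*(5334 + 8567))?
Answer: 529325084479/189375380348 ≈ 2.7951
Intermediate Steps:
X(F) = 2*F
44971/16084 - 21149*1/((1832 + X(-69))*(5334 + 8567)) = 44971/16084 - 21149*1/((1832 + 2*(-69))*(5334 + 8567)) = 44971*(1/16084) - 21149*1/(13901*(1832 - 138)) = 44971/16084 - 21149/(1694*13901) = 44971/16084 - 21149/23548294 = 529325084479/189375380348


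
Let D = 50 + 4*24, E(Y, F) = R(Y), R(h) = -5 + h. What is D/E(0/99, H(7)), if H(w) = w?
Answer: -146/5 ≈ -29.200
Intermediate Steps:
E(Y, F) = -5 + Y
D = 146 (D = 50 + 96 = 146)
D/E(0/99, H(7)) = 146/(-5 + 0/99) = 146/(-5 + 0*(1/99)) = 146/(-5 + 0) = 146/(-5) = 146*(-⅕) = -146/5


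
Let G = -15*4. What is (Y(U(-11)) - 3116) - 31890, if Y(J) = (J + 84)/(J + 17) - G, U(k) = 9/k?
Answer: -6219473/178 ≈ -34941.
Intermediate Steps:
G = -60
Y(J) = 60 + (84 + J)/(17 + J) (Y(J) = (J + 84)/(J + 17) - 1*(-60) = (84 + J)/(17 + J) + 60 = 60 + (84 + J)/(17 + J))
(Y(U(-11)) - 3116) - 31890 = ((1104 + 61*(9/(-11)))/(17 + 9/(-11)) - 3116) - 31890 = ((1104 + 61*(9*(-1/11)))/(17 + 9*(-1/11)) - 3116) - 31890 = ((1104 + 61*(-9/11))/(17 - 9/11) - 3116) - 31890 = ((1104 - 549/11)/(178/11) - 3116) - 31890 = ((11/178)*(11595/11) - 3116) - 31890 = (11595/178 - 3116) - 31890 = -543053/178 - 31890 = -6219473/178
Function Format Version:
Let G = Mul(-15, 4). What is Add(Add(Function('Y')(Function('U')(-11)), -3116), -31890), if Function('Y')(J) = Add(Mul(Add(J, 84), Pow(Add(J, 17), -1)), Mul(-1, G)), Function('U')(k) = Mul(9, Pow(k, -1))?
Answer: Rational(-6219473, 178) ≈ -34941.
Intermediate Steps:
G = -60
Function('Y')(J) = Add(60, Mul(Pow(Add(17, J), -1), Add(84, J))) (Function('Y')(J) = Add(Mul(Add(J, 84), Pow(Add(J, 17), -1)), Mul(-1, -60)) = Add(Mul(Add(84, J), Pow(Add(17, J), -1)), 60) = Add(Mul(Pow(Add(17, J), -1), Add(84, J)), 60) = Add(60, Mul(Pow(Add(17, J), -1), Add(84, J))))
Add(Add(Function('Y')(Function('U')(-11)), -3116), -31890) = Add(Add(Mul(Pow(Add(17, Mul(9, Pow(-11, -1))), -1), Add(1104, Mul(61, Mul(9, Pow(-11, -1))))), -3116), -31890) = Add(Add(Mul(Pow(Add(17, Mul(9, Rational(-1, 11))), -1), Add(1104, Mul(61, Mul(9, Rational(-1, 11))))), -3116), -31890) = Add(Add(Mul(Pow(Add(17, Rational(-9, 11)), -1), Add(1104, Mul(61, Rational(-9, 11)))), -3116), -31890) = Add(Add(Mul(Pow(Rational(178, 11), -1), Add(1104, Rational(-549, 11))), -3116), -31890) = Add(Add(Mul(Rational(11, 178), Rational(11595, 11)), -3116), -31890) = Add(Add(Rational(11595, 178), -3116), -31890) = Add(Rational(-543053, 178), -31890) = Rational(-6219473, 178)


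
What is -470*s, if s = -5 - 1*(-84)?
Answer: -37130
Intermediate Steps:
s = 79 (s = -5 + 84 = 79)
-470*s = -470*79 = -37130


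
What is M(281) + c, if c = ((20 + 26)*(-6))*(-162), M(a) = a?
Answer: 44993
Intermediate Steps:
c = 44712 (c = (46*(-6))*(-162) = -276*(-162) = 44712)
M(281) + c = 281 + 44712 = 44993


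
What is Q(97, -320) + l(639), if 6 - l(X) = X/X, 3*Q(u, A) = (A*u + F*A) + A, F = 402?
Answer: -159985/3 ≈ -53328.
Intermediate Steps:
Q(u, A) = 403*A/3 + A*u/3 (Q(u, A) = ((A*u + 402*A) + A)/3 = ((402*A + A*u) + A)/3 = (403*A + A*u)/3 = 403*A/3 + A*u/3)
l(X) = 5 (l(X) = 6 - X/X = 6 - 1*1 = 6 - 1 = 5)
Q(97, -320) + l(639) = (1/3)*(-320)*(403 + 97) + 5 = (1/3)*(-320)*500 + 5 = -160000/3 + 5 = -159985/3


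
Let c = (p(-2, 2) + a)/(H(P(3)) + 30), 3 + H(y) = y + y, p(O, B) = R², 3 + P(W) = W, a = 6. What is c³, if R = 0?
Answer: 8/729 ≈ 0.010974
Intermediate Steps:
P(W) = -3 + W
p(O, B) = 0 (p(O, B) = 0² = 0)
H(y) = -3 + 2*y (H(y) = -3 + (y + y) = -3 + 2*y)
c = 2/9 (c = (0 + 6)/((-3 + 2*(-3 + 3)) + 30) = 6/((-3 + 2*0) + 30) = 6/((-3 + 0) + 30) = 6/(-3 + 30) = 6/27 = 6*(1/27) = 2/9 ≈ 0.22222)
c³ = (2/9)³ = 8/729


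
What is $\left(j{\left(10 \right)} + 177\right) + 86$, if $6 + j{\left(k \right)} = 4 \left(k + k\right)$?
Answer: $337$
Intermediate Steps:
$j{\left(k \right)} = -6 + 8 k$ ($j{\left(k \right)} = -6 + 4 \left(k + k\right) = -6 + 4 \cdot 2 k = -6 + 8 k$)
$\left(j{\left(10 \right)} + 177\right) + 86 = \left(\left(-6 + 8 \cdot 10\right) + 177\right) + 86 = \left(\left(-6 + 80\right) + 177\right) + 86 = \left(74 + 177\right) + 86 = 251 + 86 = 337$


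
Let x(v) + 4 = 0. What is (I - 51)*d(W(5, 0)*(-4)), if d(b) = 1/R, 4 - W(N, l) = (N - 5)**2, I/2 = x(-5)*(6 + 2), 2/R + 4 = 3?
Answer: 115/2 ≈ 57.500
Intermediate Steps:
R = -2 (R = 2/(-4 + 3) = 2/(-1) = 2*(-1) = -2)
x(v) = -4 (x(v) = -4 + 0 = -4)
I = -64 (I = 2*(-4*(6 + 2)) = 2*(-4*8) = 2*(-32) = -64)
W(N, l) = 4 - (-5 + N)**2 (W(N, l) = 4 - (N - 5)**2 = 4 - (-5 + N)**2)
d(b) = -1/2 (d(b) = 1/(-2) = -1/2)
(I - 51)*d(W(5, 0)*(-4)) = (-64 - 51)*(-1/2) = -115*(-1/2) = 115/2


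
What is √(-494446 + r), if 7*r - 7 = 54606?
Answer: 3*I*√2649507/7 ≈ 697.6*I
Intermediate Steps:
r = 54613/7 (r = 1 + (⅐)*54606 = 1 + 54606/7 = 54613/7 ≈ 7801.9)
√(-494446 + r) = √(-494446 + 54613/7) = √(-3406509/7) = 3*I*√2649507/7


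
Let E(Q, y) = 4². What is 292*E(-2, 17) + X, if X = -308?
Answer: 4364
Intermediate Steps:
E(Q, y) = 16
292*E(-2, 17) + X = 292*16 - 308 = 4672 - 308 = 4364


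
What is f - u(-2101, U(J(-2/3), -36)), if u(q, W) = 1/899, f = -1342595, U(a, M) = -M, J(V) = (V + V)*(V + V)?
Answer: -1206992906/899 ≈ -1.3426e+6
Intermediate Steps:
J(V) = 4*V² (J(V) = (2*V)*(2*V) = 4*V²)
u(q, W) = 1/899
f - u(-2101, U(J(-2/3), -36)) = -1342595 - 1*1/899 = -1342595 - 1/899 = -1206992906/899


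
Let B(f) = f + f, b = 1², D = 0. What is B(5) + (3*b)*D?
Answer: 10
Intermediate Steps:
b = 1
B(f) = 2*f
B(5) + (3*b)*D = 2*5 + (3*1)*0 = 10 + 3*0 = 10 + 0 = 10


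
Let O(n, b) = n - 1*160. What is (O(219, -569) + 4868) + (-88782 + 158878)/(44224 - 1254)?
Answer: 105891643/21485 ≈ 4928.6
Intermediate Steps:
O(n, b) = -160 + n (O(n, b) = n - 160 = -160 + n)
(O(219, -569) + 4868) + (-88782 + 158878)/(44224 - 1254) = ((-160 + 219) + 4868) + (-88782 + 158878)/(44224 - 1254) = (59 + 4868) + 70096/42970 = 4927 + 70096*(1/42970) = 4927 + 35048/21485 = 105891643/21485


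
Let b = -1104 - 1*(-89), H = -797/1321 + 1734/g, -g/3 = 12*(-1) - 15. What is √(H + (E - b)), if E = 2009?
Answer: √430377944001/11889 ≈ 55.180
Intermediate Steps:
g = 81 (g = -3*(12*(-1) - 15) = -3*(-12 - 15) = -3*(-27) = 81)
H = 742019/35667 (H = -797/1321 + 1734/81 = -797*1/1321 + 1734*(1/81) = -797/1321 + 578/27 = 742019/35667 ≈ 20.804)
b = -1015 (b = -1104 + 89 = -1015)
√(H + (E - b)) = √(742019/35667 + (2009 - 1*(-1015))) = √(742019/35667 + (2009 + 1015)) = √(742019/35667 + 3024) = √(108599027/35667) = √430377944001/11889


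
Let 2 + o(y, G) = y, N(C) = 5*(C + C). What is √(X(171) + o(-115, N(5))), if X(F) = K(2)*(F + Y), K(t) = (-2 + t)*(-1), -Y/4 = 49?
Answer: 3*I*√13 ≈ 10.817*I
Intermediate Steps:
Y = -196 (Y = -4*49 = -196)
N(C) = 10*C (N(C) = 5*(2*C) = 10*C)
K(t) = 2 - t
o(y, G) = -2 + y
X(F) = 0 (X(F) = (2 - 1*2)*(F - 196) = (2 - 2)*(-196 + F) = 0*(-196 + F) = 0)
√(X(171) + o(-115, N(5))) = √(0 + (-2 - 115)) = √(0 - 117) = √(-117) = 3*I*√13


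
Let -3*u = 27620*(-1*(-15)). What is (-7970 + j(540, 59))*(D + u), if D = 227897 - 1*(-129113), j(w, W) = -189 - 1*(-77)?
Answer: -1769230620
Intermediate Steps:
j(w, W) = -112 (j(w, W) = -189 + 77 = -112)
u = -138100 (u = -27620*(-1*(-15))/3 = -27620*15/3 = -⅓*414300 = -138100)
D = 357010 (D = 227897 + 129113 = 357010)
(-7970 + j(540, 59))*(D + u) = (-7970 - 112)*(357010 - 138100) = -8082*218910 = -1769230620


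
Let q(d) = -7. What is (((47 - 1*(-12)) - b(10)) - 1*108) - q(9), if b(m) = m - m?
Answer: -42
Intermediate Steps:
b(m) = 0
(((47 - 1*(-12)) - b(10)) - 1*108) - q(9) = (((47 - 1*(-12)) - 1*0) - 1*108) - 1*(-7) = (((47 + 12) + 0) - 108) + 7 = ((59 + 0) - 108) + 7 = (59 - 108) + 7 = -49 + 7 = -42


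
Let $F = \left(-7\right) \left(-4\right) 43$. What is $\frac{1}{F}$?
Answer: $\frac{1}{1204} \approx 0.00083056$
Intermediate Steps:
$F = 1204$ ($F = 28 \cdot 43 = 1204$)
$\frac{1}{F} = \frac{1}{1204}$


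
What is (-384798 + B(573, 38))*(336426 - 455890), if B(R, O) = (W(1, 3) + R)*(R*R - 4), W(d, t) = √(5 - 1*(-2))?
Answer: -22428819691128 - 39223017800*√7 ≈ -2.2533e+13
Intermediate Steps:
W(d, t) = √7 (W(d, t) = √(5 + 2) = √7)
B(R, O) = (-4 + R²)*(R + √7) (B(R, O) = (√7 + R)*(R*R - 4) = (R + √7)*(R² - 4) = (R + √7)*(-4 + R²) = (-4 + R²)*(R + √7))
(-384798 + B(573, 38))*(336426 - 455890) = (-384798 + (573³ - 4*573 - 4*√7 + √7*573²))*(336426 - 455890) = (-384798 + (188132517 - 2292 - 4*√7 + √7*328329))*(-119464) = (-384798 + (188132517 - 2292 - 4*√7 + 328329*√7))*(-119464) = (-384798 + (188130225 + 328325*√7))*(-119464) = (187745427 + 328325*√7)*(-119464) = -22428819691128 - 39223017800*√7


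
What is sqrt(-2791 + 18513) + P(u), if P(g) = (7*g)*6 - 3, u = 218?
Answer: 9153 + sqrt(15722) ≈ 9278.4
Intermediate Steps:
P(g) = -3 + 42*g (P(g) = 42*g - 3 = -3 + 42*g)
sqrt(-2791 + 18513) + P(u) = sqrt(-2791 + 18513) + (-3 + 42*218) = sqrt(15722) + (-3 + 9156) = sqrt(15722) + 9153 = 9153 + sqrt(15722)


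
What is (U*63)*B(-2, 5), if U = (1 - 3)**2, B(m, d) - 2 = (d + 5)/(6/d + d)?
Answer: 28224/31 ≈ 910.45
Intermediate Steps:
B(m, d) = 2 + (5 + d)/(d + 6/d) (B(m, d) = 2 + (d + 5)/(6/d + d) = 2 + (5 + d)/(d + 6/d))
U = 4 (U = (-2)**2 = 4)
(U*63)*B(-2, 5) = (4*63)*((12 + 3*5**2 + 5*5)/(6 + 5**2)) = 252*((12 + 3*25 + 25)/(6 + 25)) = 252*((12 + 75 + 25)/31) = 252*((1/31)*112) = 252*(112/31) = 28224/31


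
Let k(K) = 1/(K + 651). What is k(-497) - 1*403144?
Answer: -62084175/154 ≈ -4.0314e+5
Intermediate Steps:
k(K) = 1/(651 + K)
k(-497) - 1*403144 = 1/(651 - 497) - 1*403144 = 1/154 - 403144 = -62084175/154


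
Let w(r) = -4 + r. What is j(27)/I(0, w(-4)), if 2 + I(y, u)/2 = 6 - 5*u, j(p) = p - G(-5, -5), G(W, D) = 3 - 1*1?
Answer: 25/88 ≈ 0.28409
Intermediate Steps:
G(W, D) = 2 (G(W, D) = 3 - 1 = 2)
j(p) = -2 + p (j(p) = p - 1*2 = p - 2 = -2 + p)
I(y, u) = 8 - 10*u (I(y, u) = -4 + 2*(6 - 5*u) = -4 + (12 - 10*u) = 8 - 10*u)
j(27)/I(0, w(-4)) = (-2 + 27)/(8 - 10*(-4 - 4)) = 25/(8 - 10*(-8)) = 25/(8 + 80) = 25/88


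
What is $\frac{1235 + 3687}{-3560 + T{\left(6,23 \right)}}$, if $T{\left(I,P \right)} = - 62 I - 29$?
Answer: $- \frac{4922}{3961} \approx -1.2426$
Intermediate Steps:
$T{\left(I,P \right)} = -29 - 62 I$
$\frac{1235 + 3687}{-3560 + T{\left(6,23 \right)}} = \frac{1235 + 3687}{-3560 - 401} = \frac{4922}{-3560 - 401} = \frac{4922}{-3961} = 4922 \left(- \frac{1}{3961}\right) = - \frac{4922}{3961}$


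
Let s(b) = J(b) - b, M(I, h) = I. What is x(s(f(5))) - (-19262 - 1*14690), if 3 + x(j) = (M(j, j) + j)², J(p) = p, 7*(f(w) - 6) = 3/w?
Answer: 33949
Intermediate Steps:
f(w) = 6 + 3/(7*w) (f(w) = 6 + (3/w)/7 = 6 + 3/(7*w))
s(b) = 0 (s(b) = b - b = 0)
x(j) = -3 + 4*j² (x(j) = -3 + (j + j)² = -3 + (2*j)² = -3 + 4*j²)
x(s(f(5))) - (-19262 - 1*14690) = (-3 + 4*0²) - (-19262 - 1*14690) = (-3 + 4*0) - (-19262 - 14690) = (-3 + 0) - 1*(-33952) = -3 + 33952 = 33949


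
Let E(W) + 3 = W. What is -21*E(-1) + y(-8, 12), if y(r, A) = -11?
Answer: 73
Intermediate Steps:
E(W) = -3 + W
-21*E(-1) + y(-8, 12) = -21*(-3 - 1) - 11 = -21*(-4) - 11 = 84 - 11 = 73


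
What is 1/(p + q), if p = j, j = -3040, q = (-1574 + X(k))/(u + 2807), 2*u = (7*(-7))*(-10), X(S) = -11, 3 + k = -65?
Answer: -3052/9279665 ≈ -0.00032889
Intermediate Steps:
k = -68 (k = -3 - 65 = -68)
u = 245 (u = ((7*(-7))*(-10))/2 = (-49*(-10))/2 = (½)*490 = 245)
q = -1585/3052 (q = (-1574 - 11)/(245 + 2807) = -1585/3052 ≈ -0.51933)
p = -3040
1/(p + q) = 1/(-3040 - 1585/3052) = 1/(-9279665/3052) = -3052/9279665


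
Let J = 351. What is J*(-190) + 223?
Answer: -66467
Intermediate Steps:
J*(-190) + 223 = 351*(-190) + 223 = -66690 + 223 = -66467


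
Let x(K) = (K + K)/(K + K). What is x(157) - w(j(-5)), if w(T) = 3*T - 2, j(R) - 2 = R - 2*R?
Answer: -18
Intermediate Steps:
j(R) = 2 - R (j(R) = 2 + (R - 2*R) = 2 - R)
w(T) = -2 + 3*T
x(K) = 1 (x(K) = (2*K)/((2*K)) = (2*K)*(1/(2*K)) = 1)
x(157) - w(j(-5)) = 1 - (-2 + 3*(2 - 1*(-5))) = 1 - (-2 + 3*(2 + 5)) = 1 - (-2 + 3*7) = 1 - (-2 + 21) = 1 - 1*19 = 1 - 19 = -18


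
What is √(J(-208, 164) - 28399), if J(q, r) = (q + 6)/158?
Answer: I*√177246138/79 ≈ 168.52*I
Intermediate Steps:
J(q, r) = 3/79 + q/158 (J(q, r) = (6 + q)*(1/158) = 3/79 + q/158)
√(J(-208, 164) - 28399) = √((3/79 + (1/158)*(-208)) - 28399) = √((3/79 - 104/79) - 28399) = √(-101/79 - 28399) = √(-2243622/79) = I*√177246138/79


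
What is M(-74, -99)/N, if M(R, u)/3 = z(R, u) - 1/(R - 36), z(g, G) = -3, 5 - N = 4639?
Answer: 141/72820 ≈ 0.0019363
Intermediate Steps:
N = -4634 (N = 5 - 1*4639 = 5 - 4639 = -4634)
M(R, u) = -9 - 3/(-36 + R) (M(R, u) = 3*(-3 - 1/(R - 36)) = 3*(-3 - 1/(-36 + R)) = -9 - 3/(-36 + R))
M(-74, -99)/N = (3*(107 - 3*(-74))/(-36 - 74))/(-4634) = (3*(107 + 222)/(-110))*(-1/4634) = (3*(-1/110)*329)*(-1/4634) = -987/110*(-1/4634) = 141/72820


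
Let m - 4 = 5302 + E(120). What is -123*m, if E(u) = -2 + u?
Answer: -667152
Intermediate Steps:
m = 5424 (m = 4 + (5302 + (-2 + 120)) = 4 + (5302 + 118) = 4 + 5420 = 5424)
-123*m = -123*5424 = -667152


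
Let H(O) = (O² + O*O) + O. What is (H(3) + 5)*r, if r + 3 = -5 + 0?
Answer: -208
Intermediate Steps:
r = -8 (r = -3 + (-5 + 0) = -3 - 5 = -8)
H(O) = O + 2*O² (H(O) = (O² + O²) + O = 2*O² + O = O + 2*O²)
(H(3) + 5)*r = (3*(1 + 2*3) + 5)*(-8) = (3*(1 + 6) + 5)*(-8) = (3*7 + 5)*(-8) = (21 + 5)*(-8) = 26*(-8) = -208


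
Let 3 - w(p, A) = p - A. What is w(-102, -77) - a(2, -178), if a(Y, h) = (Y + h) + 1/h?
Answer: 36313/178 ≈ 204.01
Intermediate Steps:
w(p, A) = 3 + A - p (w(p, A) = 3 - (p - A) = 3 + (A - p) = 3 + A - p)
a(Y, h) = Y + h + 1/h
w(-102, -77) - a(2, -178) = (3 - 77 - 1*(-102)) - (2 - 178 + 1/(-178)) = (3 - 77 + 102) - (2 - 178 - 1/178) = 28 - 1*(-31329/178) = 28 + 31329/178 = 36313/178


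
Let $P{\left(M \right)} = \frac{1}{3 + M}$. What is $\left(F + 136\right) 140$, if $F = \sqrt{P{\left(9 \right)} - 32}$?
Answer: $19040 + \frac{70 i \sqrt{1149}}{3} \approx 19040.0 + 790.93 i$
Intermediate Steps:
$F = \frac{i \sqrt{1149}}{6}$ ($F = \sqrt{\frac{1}{3 + 9} - 32} = \sqrt{\frac{1}{12} - 32} = \sqrt{- \frac{383}{12}} = \frac{i \sqrt{1149}}{6} \approx 5.6495 i$)
$\left(F + 136\right) 140 = \left(\frac{i \sqrt{1149}}{6} + 136\right) 140 = \left(136 + \frac{i \sqrt{1149}}{6}\right) 140 = 19040 + \frac{70 i \sqrt{1149}}{3}$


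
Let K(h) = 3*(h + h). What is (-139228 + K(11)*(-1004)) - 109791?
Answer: -315283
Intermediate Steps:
K(h) = 6*h (K(h) = 3*(2*h) = 6*h)
(-139228 + K(11)*(-1004)) - 109791 = (-139228 + (6*11)*(-1004)) - 109791 = (-139228 + 66*(-1004)) - 109791 = (-139228 - 66264) - 109791 = -205492 - 109791 = -315283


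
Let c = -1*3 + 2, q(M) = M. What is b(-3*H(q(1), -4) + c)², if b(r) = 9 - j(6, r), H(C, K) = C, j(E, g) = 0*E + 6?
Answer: 9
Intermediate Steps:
j(E, g) = 6 (j(E, g) = 0 + 6 = 6)
c = -1 (c = -3 + 2 = -1)
b(r) = 3 (b(r) = 9 - 1*6 = 9 - 6 = 3)
b(-3*H(q(1), -4) + c)² = 3² = 9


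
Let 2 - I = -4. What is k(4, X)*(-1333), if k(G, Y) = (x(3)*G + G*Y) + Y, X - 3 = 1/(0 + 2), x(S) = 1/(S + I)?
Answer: -430559/18 ≈ -23920.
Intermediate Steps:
I = 6 (I = 2 - 1*(-4) = 2 + 4 = 6)
x(S) = 1/(6 + S) (x(S) = 1/(S + 6) = 1/(6 + S))
X = 7/2 (X = 3 + 1/(0 + 2) = 3 + 1/2 = 3 + ½ = 7/2 ≈ 3.5000)
k(G, Y) = Y + G/9 + G*Y (k(G, Y) = (G/(6 + 3) + G*Y) + Y = (G/9 + G*Y) + Y = Y + G/9 + G*Y)
k(4, X)*(-1333) = (7/2 + (⅑)*4 + 4*(7/2))*(-1333) = (7/2 + 4/9 + 14)*(-1333) = (323/18)*(-1333) = -430559/18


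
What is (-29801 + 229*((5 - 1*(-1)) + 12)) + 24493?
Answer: -1186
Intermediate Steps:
(-29801 + 229*((5 - 1*(-1)) + 12)) + 24493 = (-29801 + 229*((5 + 1) + 12)) + 24493 = (-29801 + 229*(6 + 12)) + 24493 = (-29801 + 229*18) + 24493 = (-29801 + 4122) + 24493 = -25679 + 24493 = -1186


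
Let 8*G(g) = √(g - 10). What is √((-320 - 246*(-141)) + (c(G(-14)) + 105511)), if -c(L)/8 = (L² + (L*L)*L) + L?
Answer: √(559520 - 5*I*√6)/2 ≈ 374.01 - 0.0040933*I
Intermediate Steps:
G(g) = √(-10 + g)/8 (G(g) = √(g - 10)/8 = √(-10 + g)/8)
c(L) = -8*L - 8*L² - 8*L³ (c(L) = -8*((L² + (L*L)*L) + L) = -8*((L² + L²*L) + L) = -8*((L² + L³) + L) = -8*(L + L² + L³) = -8*L - 8*L² - 8*L³)
√((-320 - 246*(-141)) + (c(G(-14)) + 105511)) = √((-320 - 246*(-141)) + (-8*√(-10 - 14)/8*(1 + √(-10 - 14)/8 + (√(-10 - 14)/8)²) + 105511)) = √((-320 + 34686) + (-8*√(-24)/8*(1 + √(-24)/8 + (√(-24)/8)²) + 105511)) = √(34366 + (-8*(2*I*√6)/8*(1 + (2*I*√6)/8 + ((2*I*√6)/8)²) + 105511)) = √(34366 + (-8*I*√6/4*(1 + I*√6/4 + (I*√6/4)²) + 105511)) = √(34366 + (-8*I*√6/4*(1 + I*√6/4 - 3/8) + 105511)) = √(34366 + (-8*I*√6/4*(5/8 + I*√6/4) + 105511)) = √(34366 + (-2*I*√6*(5/8 + I*√6/4) + 105511)) = √(34366 + (105511 - 2*I*√6*(5/8 + I*√6/4))) = √(139877 - 2*I*√6*(5/8 + I*√6/4))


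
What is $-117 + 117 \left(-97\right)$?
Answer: $-11466$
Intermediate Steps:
$-117 + 117 \left(-97\right) = -117 - 11349 = -11466$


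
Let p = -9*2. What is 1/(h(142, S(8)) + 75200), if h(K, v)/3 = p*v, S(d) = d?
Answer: 1/74768 ≈ 1.3375e-5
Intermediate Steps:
p = -18
h(K, v) = -54*v (h(K, v) = 3*(-18*v) = -54*v)
1/(h(142, S(8)) + 75200) = 1/(-54*8 + 75200) = 1/(-432 + 75200) = 1/74768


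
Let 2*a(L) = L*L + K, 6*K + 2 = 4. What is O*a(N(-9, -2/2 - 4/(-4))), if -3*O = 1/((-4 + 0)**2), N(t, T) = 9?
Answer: -61/72 ≈ -0.84722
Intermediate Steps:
K = 1/3 (K = -1/3 + (1/6)*4 = -1/3 + 2/3 = 1/3 ≈ 0.33333)
a(L) = 1/6 + L**2/2 (a(L) = (L*L + 1/3)/2 = (L**2 + 1/3)/2 = (1/3 + L**2)/2 = 1/6 + L**2/2)
O = -1/48 (O = -1/(3*(-4 + 0)**2) = -1/(3*((-4)**2)) = -1/3/16 = -1/3*1/16 = -1/48 ≈ -0.020833)
O*a(N(-9, -2/2 - 4/(-4))) = -(1/6 + (1/2)*9**2)/48 = -(1/6 + (1/2)*81)/48 = -(1/6 + 81/2)/48 = -1/48*122/3 = -61/72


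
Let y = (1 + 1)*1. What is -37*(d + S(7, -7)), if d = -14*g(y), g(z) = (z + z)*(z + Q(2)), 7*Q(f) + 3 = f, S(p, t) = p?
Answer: 3589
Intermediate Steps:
Q(f) = -3/7 + f/7
y = 2 (y = 2*1 = 2)
g(z) = 2*z*(-⅐ + z) (g(z) = (z + z)*(z + (-3/7 + (⅐)*2)) = (2*z)*(z + (-3/7 + 2/7)) = (2*z)*(z - ⅐) = (2*z)*(-⅐ + z) = 2*z*(-⅐ + z))
d = -104 (d = -4*2*(-1 + 7*2) = -4*2*(-1 + 14) = -4*2*13 = -14*52/7 = -104)
-37*(d + S(7, -7)) = -37*(-104 + 7) = -37*(-97) = 3589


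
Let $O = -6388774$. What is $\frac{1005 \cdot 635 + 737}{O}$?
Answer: $- \frac{319456}{3194387} \approx -0.10001$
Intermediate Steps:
$\frac{1005 \cdot 635 + 737}{O} = \frac{1005 \cdot 635 + 737}{-6388774} = \left(638175 + 737\right) \left(- \frac{1}{6388774}\right) = 638912 \left(- \frac{1}{6388774}\right) = - \frac{319456}{3194387}$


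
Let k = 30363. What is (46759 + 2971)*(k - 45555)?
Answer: -755498160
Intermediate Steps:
(46759 + 2971)*(k - 45555) = (46759 + 2971)*(30363 - 45555) = 49730*(-15192) = -755498160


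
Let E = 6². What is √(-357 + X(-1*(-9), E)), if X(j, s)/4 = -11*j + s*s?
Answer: √4431 ≈ 66.566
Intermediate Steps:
E = 36
X(j, s) = -44*j + 4*s² (X(j, s) = 4*(-11*j + s*s) = 4*(-11*j + s²) = 4*(s² - 11*j) = -44*j + 4*s²)
√(-357 + X(-1*(-9), E)) = √(-357 + (-(-44)*(-9) + 4*36²)) = √(-357 + (-44*9 + 4*1296)) = √(-357 + (-396 + 5184)) = √(-357 + 4788) = √4431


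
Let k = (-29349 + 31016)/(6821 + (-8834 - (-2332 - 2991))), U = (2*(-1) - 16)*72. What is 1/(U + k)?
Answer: -3310/4288093 ≈ -0.00077191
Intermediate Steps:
U = -1296 (U = (-2 - 16)*72 = -18*72 = -1296)
k = 1667/3310 (k = 1667/(6821 + (-8834 - 1*(-5323))) = 1667/(6821 + (-8834 + 5323)) = 1667/(6821 - 3511) = 1667/3310 ≈ 0.50363)
1/(U + k) = 1/(-1296 + 1667/3310) = 1/(-4288093/3310) = -3310/4288093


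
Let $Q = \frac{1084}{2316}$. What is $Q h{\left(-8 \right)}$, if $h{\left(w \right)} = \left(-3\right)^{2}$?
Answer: $\frac{813}{193} \approx 4.2124$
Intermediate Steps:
$h{\left(w \right)} = 9$
$Q = \frac{271}{579}$ ($Q = 1084 \cdot \frac{1}{2316} = \frac{271}{579} \approx 0.46805$)
$Q h{\left(-8 \right)} = \frac{271}{579} \cdot 9 = \frac{813}{193}$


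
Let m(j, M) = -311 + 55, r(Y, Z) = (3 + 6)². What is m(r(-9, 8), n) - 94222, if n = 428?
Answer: -94478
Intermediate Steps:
r(Y, Z) = 81 (r(Y, Z) = 9² = 81)
m(j, M) = -256
m(r(-9, 8), n) - 94222 = -256 - 94222 = -94478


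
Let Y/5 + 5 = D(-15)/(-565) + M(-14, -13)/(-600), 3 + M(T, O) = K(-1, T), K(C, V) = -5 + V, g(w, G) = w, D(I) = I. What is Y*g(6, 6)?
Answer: -167357/1130 ≈ -148.10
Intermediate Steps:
M(T, O) = -8 + T (M(T, O) = -3 + (-5 + T) = -8 + T)
Y = -167357/6780 (Y = -25 + 5*(-15/(-565) + (-8 - 14)/(-600)) = -25 + 5*(-15*(-1/565) - 22*(-1/600)) = -25 + 5*(3/113 + 11/300) = -25 + 5*(2143/33900) = -25 + 2143/6780 = -167357/6780 ≈ -24.684)
Y*g(6, 6) = -167357/6780*6 = -167357/1130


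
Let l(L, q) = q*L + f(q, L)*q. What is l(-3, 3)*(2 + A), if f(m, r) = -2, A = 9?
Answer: -165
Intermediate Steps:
l(L, q) = -2*q + L*q (l(L, q) = q*L - 2*q = L*q - 2*q = -2*q + L*q)
l(-3, 3)*(2 + A) = (3*(-2 - 3))*(2 + 9) = (3*(-5))*11 = -15*11 = -165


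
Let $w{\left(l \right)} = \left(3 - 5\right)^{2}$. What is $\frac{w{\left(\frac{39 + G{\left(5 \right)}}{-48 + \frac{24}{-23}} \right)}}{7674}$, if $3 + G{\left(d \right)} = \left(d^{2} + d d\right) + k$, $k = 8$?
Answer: $\frac{2}{3837} \approx 0.00052124$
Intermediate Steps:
$G{\left(d \right)} = 5 + 2 d^{2}$ ($G{\left(d \right)} = -3 + \left(\left(d^{2} + d d\right) + 8\right) = -3 + \left(\left(d^{2} + d^{2}\right) + 8\right) = -3 + \left(2 d^{2} + 8\right) = -3 + \left(8 + 2 d^{2}\right) = 5 + 2 d^{2}$)
$w{\left(l \right)} = 4$ ($w{\left(l \right)} = \left(-2\right)^{2} = 4$)
$\frac{w{\left(\frac{39 + G{\left(5 \right)}}{-48 + \frac{24}{-23}} \right)}}{7674} = \frac{4}{7674} = 4 \cdot \frac{1}{7674} = \frac{2}{3837}$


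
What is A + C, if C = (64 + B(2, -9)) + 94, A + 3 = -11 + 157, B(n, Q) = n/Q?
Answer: 2707/9 ≈ 300.78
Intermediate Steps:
A = 143 (A = -3 + (-11 + 157) = -3 + 146 = 143)
C = 1420/9 (C = (64 + 2/(-9)) + 94 = (64 + 2*(-⅑)) + 94 = (64 - 2/9) + 94 = 574/9 + 94 = 1420/9 ≈ 157.78)
A + C = 143 + 1420/9 = 2707/9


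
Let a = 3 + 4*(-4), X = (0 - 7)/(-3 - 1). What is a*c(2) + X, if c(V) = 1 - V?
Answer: 59/4 ≈ 14.750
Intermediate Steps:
X = 7/4 (X = -7/(-4) = -7*(-¼) = 7/4 ≈ 1.7500)
a = -13 (a = 3 - 16 = -13)
a*c(2) + X = -13*(1 - 1*2) + 7/4 = -13*(1 - 2) + 7/4 = -13*(-1) + 7/4 = 13 + 7/4 = 59/4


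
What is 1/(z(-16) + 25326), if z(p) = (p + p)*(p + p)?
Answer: 1/26350 ≈ 3.7951e-5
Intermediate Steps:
z(p) = 4*p**2 (z(p) = (2*p)*(2*p) = 4*p**2)
1/(z(-16) + 25326) = 1/(4*(-16)**2 + 25326) = 1/(4*256 + 25326) = 1/(1024 + 25326) = 1/26350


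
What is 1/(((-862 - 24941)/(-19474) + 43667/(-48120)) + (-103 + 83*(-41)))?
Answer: -468544440/1642521172039 ≈ -0.00028526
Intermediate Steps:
1/(((-862 - 24941)/(-19474) + 43667/(-48120)) + (-103 + 83*(-41))) = 1/((-25803*(-1/19474) + 43667*(-1/48120)) + (-103 - 3403)) = 1/((25803/19474 - 43667/48120) - 3506) = 1/(195634601/468544440 - 3506) = 1/(-1642521172039/468544440) = -468544440/1642521172039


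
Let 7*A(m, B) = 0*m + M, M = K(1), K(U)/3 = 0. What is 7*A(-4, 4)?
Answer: 0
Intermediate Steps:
K(U) = 0 (K(U) = 3*0 = 0)
M = 0
A(m, B) = 0 (A(m, B) = (0*m + 0)/7 = (0 + 0)/7 = (⅐)*0 = 0)
7*A(-4, 4) = 7*0 = 0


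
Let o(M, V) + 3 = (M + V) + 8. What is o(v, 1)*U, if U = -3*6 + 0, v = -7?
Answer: 18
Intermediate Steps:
o(M, V) = 5 + M + V (o(M, V) = -3 + ((M + V) + 8) = -3 + (8 + M + V) = 5 + M + V)
U = -18 (U = -18 + 0 = -18)
o(v, 1)*U = (5 - 7 + 1)*(-18) = -1*(-18) = 18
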